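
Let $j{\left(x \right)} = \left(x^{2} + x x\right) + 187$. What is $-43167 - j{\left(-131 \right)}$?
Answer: $-77676$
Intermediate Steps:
$j{\left(x \right)} = 187 + 2 x^{2}$ ($j{\left(x \right)} = \left(x^{2} + x^{2}\right) + 187 = 2 x^{2} + 187 = 187 + 2 x^{2}$)
$-43167 - j{\left(-131 \right)} = -43167 - \left(187 + 2 \left(-131\right)^{2}\right) = -43167 - \left(187 + 2 \cdot 17161\right) = -43167 - \left(187 + 34322\right) = -43167 - 34509 = -77676$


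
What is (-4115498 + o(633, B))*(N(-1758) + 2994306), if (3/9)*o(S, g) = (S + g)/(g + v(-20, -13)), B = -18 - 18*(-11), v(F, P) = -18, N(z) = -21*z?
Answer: -37424852018372/3 ≈ -1.2475e+13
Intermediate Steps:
B = 180 (B = -18 + 198 = 180)
o(S, g) = 3*(S + g)/(-18 + g) (o(S, g) = 3*((S + g)/(g - 18)) = 3*((S + g)/(-18 + g)) = 3*(S + g)/(-18 + g))
(-4115498 + o(633, B))*(N(-1758) + 2994306) = (-4115498 + 3*(633 + 180)/(-18 + 180))*(-21*(-1758) + 2994306) = (-4115498 + 3*813/162)*(36918 + 2994306) = (-4115498 + 3*(1/162)*813)*3031224 = (-4115498 + 271/18)*3031224 = -74078693/18*3031224 = -37424852018372/3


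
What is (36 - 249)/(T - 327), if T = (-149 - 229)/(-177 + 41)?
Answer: 4828/7349 ≈ 0.65696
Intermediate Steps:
T = 189/68 (T = -378/(-136) = -378*(-1/136) = 189/68 ≈ 2.7794)
(36 - 249)/(T - 327) = (36 - 249)/(189/68 - 327) = -213/(-22047/68) = -213*(-68/22047) = 4828/7349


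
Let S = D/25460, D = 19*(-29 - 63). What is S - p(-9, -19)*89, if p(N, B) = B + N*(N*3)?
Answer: -6678583/335 ≈ -19936.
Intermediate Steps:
p(N, B) = B + 3*N**2 (p(N, B) = B + N*(3*N) = B + 3*N**2)
D = -1748 (D = 19*(-92) = -1748)
S = -23/335 (S = -1748/25460 = -1748*1/25460 = -23/335 ≈ -0.068657)
S - p(-9, -19)*89 = -23/335 - (-19 + 3*(-9)**2)*89 = -23/335 - (-19 + 3*81)*89 = -23/335 - (-19 + 243)*89 = -23/335 - 224*89 = -23/335 - 1*19936 = -23/335 - 19936 = -6678583/335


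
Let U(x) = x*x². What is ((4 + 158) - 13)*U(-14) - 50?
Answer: -408906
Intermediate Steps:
U(x) = x³
((4 + 158) - 13)*U(-14) - 50 = ((4 + 158) - 13)*(-14)³ - 50 = (162 - 13)*(-2744) - 50 = 149*(-2744) - 50 = -408856 - 50 = -408906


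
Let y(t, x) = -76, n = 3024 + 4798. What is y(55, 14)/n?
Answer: -38/3911 ≈ -0.0097162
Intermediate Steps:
n = 7822
y(55, 14)/n = -76/7822 = -76*1/7822 = -38/3911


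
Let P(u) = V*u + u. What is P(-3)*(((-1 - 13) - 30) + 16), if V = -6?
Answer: -420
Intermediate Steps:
P(u) = -5*u (P(u) = -6*u + u = -5*u)
P(-3)*(((-1 - 13) - 30) + 16) = (-5*(-3))*(((-1 - 13) - 30) + 16) = 15*((-14 - 30) + 16) = 15*(-44 + 16) = 15*(-28) = -420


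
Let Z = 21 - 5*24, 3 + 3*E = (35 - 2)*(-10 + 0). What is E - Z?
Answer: -12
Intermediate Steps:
E = -111 (E = -1 + ((35 - 2)*(-10 + 0))/3 = -1 + (33*(-10))/3 = -1 + (⅓)*(-330) = -1 - 110 = -111)
Z = -99 (Z = 21 - 120 = -99)
E - Z = -111 - 1*(-99) = -111 + 99 = -12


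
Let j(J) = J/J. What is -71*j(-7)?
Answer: -71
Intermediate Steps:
j(J) = 1
-71*j(-7) = -71*1 = -71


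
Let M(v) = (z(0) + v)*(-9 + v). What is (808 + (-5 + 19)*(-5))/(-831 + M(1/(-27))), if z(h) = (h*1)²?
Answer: -538002/605555 ≈ -0.88844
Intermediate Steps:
z(h) = h²
M(v) = v*(-9 + v) (M(v) = (0² + v)*(-9 + v) = (0 + v)*(-9 + v) = v*(-9 + v))
(808 + (-5 + 19)*(-5))/(-831 + M(1/(-27))) = (808 + (-5 + 19)*(-5))/(-831 + (-9 + 1/(-27))/(-27)) = (808 + 14*(-5))/(-831 - (-9 - 1/27)/27) = (808 - 70)/(-831 - 1/27*(-244/27)) = 738/(-831 + 244/729) = 738/(-605555/729) = -729/605555*738 = -538002/605555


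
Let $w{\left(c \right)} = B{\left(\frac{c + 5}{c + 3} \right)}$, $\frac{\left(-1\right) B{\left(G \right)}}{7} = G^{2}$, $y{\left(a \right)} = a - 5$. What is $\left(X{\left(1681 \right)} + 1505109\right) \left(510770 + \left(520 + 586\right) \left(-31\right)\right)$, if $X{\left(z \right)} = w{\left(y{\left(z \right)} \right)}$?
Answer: $\frac{2021695024260460728}{2819041} \approx 7.1716 \cdot 10^{11}$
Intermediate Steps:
$y{\left(a \right)} = -5 + a$
$B{\left(G \right)} = - 7 G^{2}$
$w{\left(c \right)} = - \frac{7 \left(5 + c\right)^{2}}{\left(3 + c\right)^{2}}$ ($w{\left(c \right)} = - 7 \left(\frac{c + 5}{c + 3}\right)^{2} = - 7 \left(\frac{5 + c}{3 + c}\right)^{2} = - 7 \frac{\left(5 + c\right)^{2}}{\left(3 + c\right)^{2}} = - \frac{7 \left(5 + c\right)^{2}}{\left(3 + c\right)^{2}}$)
$X{\left(z \right)} = - \frac{7 z^{2}}{\left(-2 + z\right)^{2}}$ ($X{\left(z \right)} = - \frac{7 \left(5 + \left(-5 + z\right)\right)^{2}}{\left(3 + \left(-5 + z\right)\right)^{2}} = - \frac{7 z^{2}}{\left(-2 + z\right)^{2}}$)
$\left(X{\left(1681 \right)} + 1505109\right) \left(510770 + \left(520 + 586\right) \left(-31\right)\right) = \left(- \frac{7 \cdot 1681^{2}}{\left(-2 + 1681\right)^{2}} + 1505109\right) \left(510770 + \left(520 + 586\right) \left(-31\right)\right) = \left(\left(-7\right) 2825761 \cdot \frac{1}{2819041} + 1505109\right) \left(510770 + 1106 \left(-31\right)\right) = \left(\left(-7\right) 2825761 \cdot \frac{1}{2819041} + 1505109\right) \left(510770 - 34286\right) = \left(- \frac{19780327}{2819041} + 1505109\right) 476484 = \frac{4242944200142}{2819041} \cdot 476484 = \frac{2021695024260460728}{2819041}$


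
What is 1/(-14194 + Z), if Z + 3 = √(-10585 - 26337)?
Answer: -14197/201591731 - I*√36922/201591731 ≈ -7.0425e-5 - 9.5317e-7*I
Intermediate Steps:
Z = -3 + I*√36922 (Z = -3 + √(-10585 - 26337) = -3 + √(-36922) = -3 + I*√36922 ≈ -3.0 + 192.15*I)
1/(-14194 + Z) = 1/(-14194 + (-3 + I*√36922)) = 1/(-14197 + I*√36922)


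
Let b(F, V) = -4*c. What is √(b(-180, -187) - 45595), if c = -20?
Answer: I*√45515 ≈ 213.34*I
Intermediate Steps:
b(F, V) = 80 (b(F, V) = -4*(-20) = 80)
√(b(-180, -187) - 45595) = √(80 - 45595) = √(-45515) = I*√45515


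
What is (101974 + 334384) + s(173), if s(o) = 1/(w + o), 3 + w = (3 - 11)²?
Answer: 102107773/234 ≈ 4.3636e+5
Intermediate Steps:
w = 61 (w = -3 + (3 - 11)² = -3 + (-8)² = -3 + 64 = 61)
s(o) = 1/(61 + o)
(101974 + 334384) + s(173) = (101974 + 334384) + 1/(61 + 173) = 436358 + 1/234 = 102107773/234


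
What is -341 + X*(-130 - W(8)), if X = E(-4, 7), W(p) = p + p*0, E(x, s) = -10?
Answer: 1039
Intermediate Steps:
W(p) = p (W(p) = p + 0 = p)
X = -10
-341 + X*(-130 - W(8)) = -341 - 10*(-130 - 1*8) = -341 - 10*(-130 - 8) = -341 - 10*(-138) = -341 + 1380 = 1039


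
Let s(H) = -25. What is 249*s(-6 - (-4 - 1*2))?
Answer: -6225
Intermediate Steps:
249*s(-6 - (-4 - 1*2)) = 249*(-25) = -6225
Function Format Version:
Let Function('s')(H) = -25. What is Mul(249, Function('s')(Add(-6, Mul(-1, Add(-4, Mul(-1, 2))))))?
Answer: -6225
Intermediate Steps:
Mul(249, Function('s')(Add(-6, Mul(-1, Add(-4, Mul(-1, 2)))))) = Mul(249, -25) = -6225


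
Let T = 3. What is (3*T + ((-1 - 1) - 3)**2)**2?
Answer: 1156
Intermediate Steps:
(3*T + ((-1 - 1) - 3)**2)**2 = (3*3 + ((-1 - 1) - 3)**2)**2 = (9 + (-2 - 3)**2)**2 = (9 + (-5)**2)**2 = (9 + 25)**2 = 34**2 = 1156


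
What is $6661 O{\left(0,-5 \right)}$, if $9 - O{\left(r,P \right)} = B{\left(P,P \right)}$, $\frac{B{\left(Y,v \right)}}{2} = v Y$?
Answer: $-273101$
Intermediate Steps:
$B{\left(Y,v \right)} = 2 Y v$ ($B{\left(Y,v \right)} = 2 v Y = 2 Y v$)
$O{\left(r,P \right)} = 9 - 2 P^{2}$ ($O{\left(r,P \right)} = 9 - 2 P P = 9 - 2 P^{2}$)
$6661 O{\left(0,-5 \right)} = 6661 \left(9 - 2 \left(-5\right)^{2}\right) = 6661 \left(9 - 50\right) = 6661 \left(-41\right) = -273101$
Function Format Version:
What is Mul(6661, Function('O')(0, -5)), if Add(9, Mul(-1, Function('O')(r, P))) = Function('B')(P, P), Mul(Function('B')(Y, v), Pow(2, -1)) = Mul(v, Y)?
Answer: -273101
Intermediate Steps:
Function('B')(Y, v) = Mul(2, Y, v) (Function('B')(Y, v) = Mul(2, Mul(v, Y)) = Mul(2, Mul(Y, v)) = Mul(2, Y, v))
Function('O')(r, P) = Add(9, Mul(-2, Pow(P, 2))) (Function('O')(r, P) = Add(9, Mul(-1, Mul(2, P, P))) = Add(9, Mul(-1, Mul(2, Pow(P, 2)))) = Add(9, Mul(-2, Pow(P, 2))))
Mul(6661, Function('O')(0, -5)) = Mul(6661, Add(9, Mul(-2, Pow(-5, 2)))) = Mul(6661, Add(9, Mul(-2, 25))) = Mul(6661, Add(9, -50)) = Mul(6661, -41) = -273101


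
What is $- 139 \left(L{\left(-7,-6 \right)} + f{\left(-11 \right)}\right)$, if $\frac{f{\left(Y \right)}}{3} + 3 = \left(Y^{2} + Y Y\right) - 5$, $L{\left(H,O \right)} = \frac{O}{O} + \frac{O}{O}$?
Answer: $-97856$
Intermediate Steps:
$L{\left(H,O \right)} = 2$ ($L{\left(H,O \right)} = 1 + 1 = 2$)
$f{\left(Y \right)} = -24 + 6 Y^{2}$ ($f{\left(Y \right)} = -9 + 3 \left(\left(Y^{2} + Y Y\right) - 5\right) = -9 + 3 \left(\left(Y^{2} + Y^{2}\right) - 5\right) = -9 + 3 \left(2 Y^{2} - 5\right) = -9 + 3 \left(-5 + 2 Y^{2}\right) = -9 + \left(-15 + 6 Y^{2}\right) = -24 + 6 Y^{2}$)
$- 139 \left(L{\left(-7,-6 \right)} + f{\left(-11 \right)}\right) = - 139 \left(2 - \left(24 - 6 \left(-11\right)^{2}\right)\right) = - 139 \left(2 + \left(-24 + 6 \cdot 121\right)\right) = - 139 \left(2 + \left(-24 + 726\right)\right) = - 139 \left(2 + 702\right) = \left(-139\right) 704 = -97856$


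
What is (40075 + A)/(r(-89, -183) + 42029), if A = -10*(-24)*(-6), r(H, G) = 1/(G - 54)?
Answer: 9156495/9960872 ≈ 0.91925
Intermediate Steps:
r(H, G) = 1/(-54 + G)
A = -1440 (A = 240*(-6) = -1440)
(40075 + A)/(r(-89, -183) + 42029) = (40075 - 1440)/(1/(-54 - 183) + 42029) = 38635/(1/(-237) + 42029) = 38635/(-1/237 + 42029) = 38635/(9960872/237) = 38635*(237/9960872) = 9156495/9960872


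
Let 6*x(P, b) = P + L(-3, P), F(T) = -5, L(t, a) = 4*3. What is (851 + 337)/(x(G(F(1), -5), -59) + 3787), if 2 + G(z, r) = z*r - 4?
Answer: 7128/22753 ≈ 0.31328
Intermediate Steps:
L(t, a) = 12
G(z, r) = -6 + r*z (G(z, r) = -2 + (z*r - 4) = -2 + (r*z - 4) = -2 + (-4 + r*z) = -6 + r*z)
x(P, b) = 2 + P/6 (x(P, b) = (P + 12)/6 = (12 + P)/6 = 2 + P/6)
(851 + 337)/(x(G(F(1), -5), -59) + 3787) = (851 + 337)/((2 + (-6 - 5*(-5))/6) + 3787) = 1188/((2 + (-6 + 25)/6) + 3787) = 1188/((2 + (1/6)*19) + 3787) = 1188/((2 + 19/6) + 3787) = 1188/(31/6 + 3787) = 1188/(22753/6) = 1188*(6/22753) = 7128/22753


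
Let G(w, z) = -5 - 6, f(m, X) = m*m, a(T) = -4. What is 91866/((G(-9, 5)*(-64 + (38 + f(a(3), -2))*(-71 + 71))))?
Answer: 45933/352 ≈ 130.49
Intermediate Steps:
f(m, X) = m**2
G(w, z) = -11
91866/((G(-9, 5)*(-64 + (38 + f(a(3), -2))*(-71 + 71)))) = 91866/((-11*(-64 + (38 + (-4)**2)*(-71 + 71)))) = 91866/((-11*(-64 + (38 + 16)*0))) = 91866/((-11*(-64 + 54*0))) = 91866/((-11*(-64 + 0))) = 91866/((-11*(-64))) = 91866/704 = 91866*(1/704) = 45933/352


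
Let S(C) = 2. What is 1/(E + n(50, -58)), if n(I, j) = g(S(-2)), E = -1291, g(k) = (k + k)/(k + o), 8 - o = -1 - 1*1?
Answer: -3/3872 ≈ -0.00077479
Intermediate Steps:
o = 10 (o = 8 - (-1 - 1*1) = 8 - (-1 - 1) = 8 - 1*(-2) = 8 + 2 = 10)
g(k) = 2*k/(10 + k) (g(k) = (k + k)/(k + 10) = (2*k)/(10 + k) = 2*k/(10 + k))
n(I, j) = ⅓ (n(I, j) = 2*2/(10 + 2) = 2*2/12 = 2*2*(1/12) = ⅓)
1/(E + n(50, -58)) = 1/(-1291 + ⅓) = 1/(-3872/3) = -3/3872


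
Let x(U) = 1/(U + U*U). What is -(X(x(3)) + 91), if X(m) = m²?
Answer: -13105/144 ≈ -91.007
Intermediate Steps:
x(U) = 1/(U + U²)
-(X(x(3)) + 91) = -((1/(3*(1 + 3)))² + 91) = -(((⅓)/4)² + 91) = -(((⅓)*(¼))² + 91) = -((1/12)² + 91) = -(1/144 + 91) = -1*13105/144 = -13105/144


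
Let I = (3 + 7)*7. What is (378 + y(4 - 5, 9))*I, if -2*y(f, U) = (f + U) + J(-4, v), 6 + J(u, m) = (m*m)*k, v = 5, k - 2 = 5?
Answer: 20265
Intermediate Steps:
k = 7 (k = 2 + 5 = 7)
J(u, m) = -6 + 7*m² (J(u, m) = -6 + (m*m)*7 = -6 + m²*7 = -6 + 7*m²)
I = 70 (I = 10*7 = 70)
y(f, U) = -169/2 - U/2 - f/2 (y(f, U) = -((f + U) + (-6 + 7*5²))/2 = -((U + f) + (-6 + 7*25))/2 = -((U + f) + (-6 + 175))/2 = -((U + f) + 169)/2 = -(169 + U + f)/2 = -169/2 - U/2 - f/2)
(378 + y(4 - 5, 9))*I = (378 + (-169/2 - ½*9 - (4 - 5)/2))*70 = (378 + (-169/2 - 9/2 - ½*(-1)))*70 = (378 + (-169/2 - 9/2 + ½))*70 = (378 - 177/2)*70 = (579/2)*70 = 20265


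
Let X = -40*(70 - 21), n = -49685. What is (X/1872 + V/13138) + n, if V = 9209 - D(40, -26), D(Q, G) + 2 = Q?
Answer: -38186817704/768573 ≈ -49685.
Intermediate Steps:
D(Q, G) = -2 + Q
V = 9171 (V = 9209 - (-2 + 40) = 9209 - 1*38 = 9209 - 38 = 9171)
X = -1960 (X = -40*49 = -1960)
(X/1872 + V/13138) + n = (-1960/1872 + 9171/13138) - 49685 = (-1960*1/1872 + 9171*(1/13138)) - 49685 = (-245/234 + 9171/13138) - 49685 = -268199/768573 - 49685 = -38186817704/768573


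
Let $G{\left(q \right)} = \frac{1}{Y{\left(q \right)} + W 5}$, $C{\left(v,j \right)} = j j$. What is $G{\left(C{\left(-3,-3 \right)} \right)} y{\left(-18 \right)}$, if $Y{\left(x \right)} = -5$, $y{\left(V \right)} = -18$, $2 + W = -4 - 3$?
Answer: $\frac{9}{25} \approx 0.36$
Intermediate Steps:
$C{\left(v,j \right)} = j^{2}$
$W = -9$ ($W = -2 - 7 = -9$)
$G{\left(q \right)} = - \frac{1}{50}$ ($G{\left(q \right)} = \frac{1}{-5 - 45} = \frac{1}{-50} = - \frac{1}{50}$)
$G{\left(C{\left(-3,-3 \right)} \right)} y{\left(-18 \right)} = \left(- \frac{1}{50}\right) \left(-18\right) = \frac{9}{25}$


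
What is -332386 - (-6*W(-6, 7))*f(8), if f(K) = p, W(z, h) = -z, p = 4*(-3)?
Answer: -332818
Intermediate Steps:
p = -12
f(K) = -12
-332386 - (-6*W(-6, 7))*f(8) = -332386 - (-(-6)*(-6))*(-12) = -332386 - (-6*6)*(-12) = -332386 - (-36)*(-12) = -332386 - 1*432 = -332386 - 432 = -332818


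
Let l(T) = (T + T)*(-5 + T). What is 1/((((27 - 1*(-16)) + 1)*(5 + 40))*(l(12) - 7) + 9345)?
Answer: 1/328125 ≈ 3.0476e-6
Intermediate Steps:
l(T) = 2*T*(-5 + T) (l(T) = (2*T)*(-5 + T) = 2*T*(-5 + T))
1/((((27 - 1*(-16)) + 1)*(5 + 40))*(l(12) - 7) + 9345) = 1/((((27 - 1*(-16)) + 1)*(5 + 40))*(2*12*(-5 + 12) - 7) + 9345) = 1/((((27 + 16) + 1)*45)*(2*12*7 - 7) + 9345) = 1/(((43 + 1)*45)*(168 - 7) + 9345) = 1/((44*45)*161 + 9345) = 1/(1980*161 + 9345) = 1/(318780 + 9345) = 1/328125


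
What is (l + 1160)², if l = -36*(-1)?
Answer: 1430416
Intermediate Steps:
l = 36
(l + 1160)² = (36 + 1160)² = 1196² = 1430416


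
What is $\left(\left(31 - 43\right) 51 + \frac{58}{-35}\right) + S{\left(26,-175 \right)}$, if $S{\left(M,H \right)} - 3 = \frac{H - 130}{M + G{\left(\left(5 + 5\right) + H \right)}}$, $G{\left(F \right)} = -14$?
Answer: $- \frac{267151}{420} \approx -636.07$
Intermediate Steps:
$S{\left(M,H \right)} = 3 + \frac{-130 + H}{-14 + M}$ ($S{\left(M,H \right)} = 3 + \frac{H - 130}{M - 14} = 3 + \frac{-130 + H}{-14 + M}$)
$\left(\left(31 - 43\right) 51 + \frac{58}{-35}\right) + S{\left(26,-175 \right)} = \left(\left(31 - 43\right) 51 + \frac{58}{-35}\right) + \frac{-172 - 175 + 3 \cdot 26}{-14 + 26} = \left(\left(31 - 43\right) 51 + 58 \left(- \frac{1}{35}\right)\right) + \frac{-172 - 175 + 78}{12} = \left(\left(-12\right) 51 - \frac{58}{35}\right) + \frac{1}{12} \left(-269\right) = \left(-612 - \frac{58}{35}\right) - \frac{269}{12} = - \frac{21478}{35} - \frac{269}{12} = - \frac{267151}{420}$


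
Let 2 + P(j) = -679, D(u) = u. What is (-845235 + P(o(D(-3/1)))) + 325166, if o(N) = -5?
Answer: -520750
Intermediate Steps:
P(j) = -681 (P(j) = -2 - 679 = -681)
(-845235 + P(o(D(-3/1)))) + 325166 = (-845235 - 681) + 325166 = -845916 + 325166 = -520750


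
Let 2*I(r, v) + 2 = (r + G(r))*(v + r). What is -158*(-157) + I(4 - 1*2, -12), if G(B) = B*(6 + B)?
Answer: 24715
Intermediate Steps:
I(r, v) = -1 + (r + v)*(r + r*(6 + r))/2 (I(r, v) = -1 + ((r + r*(6 + r))*(v + r))/2 = -1 + ((r + r*(6 + r))*(r + v))/2 = -1 + ((r + v)*(r + r*(6 + r)))/2 = -1 + (r + v)*(r + r*(6 + r))/2)
-158*(-157) + I(4 - 1*2, -12) = -158*(-157) + (-1 + (4 - 1*2)³/2 + 7*(4 - 1*2)²/2 + (½)*(-12)*(4 - 1*2)² + (7/2)*(4 - 1*2)*(-12)) = 24806 + (-1 + (4 - 2)³/2 + 7*(4 - 2)²/2 + (½)*(-12)*(4 - 2)² + (7/2)*(4 - 2)*(-12)) = 24806 + (-1 + (½)*2³ + (7/2)*2² + (½)*(-12)*2² + (7/2)*2*(-12)) = 24806 + (-1 + (½)*8 + (7/2)*4 + (½)*(-12)*4 - 84) = 24806 + (-1 + 4 + 14 - 24 - 84) = 24806 - 91 = 24715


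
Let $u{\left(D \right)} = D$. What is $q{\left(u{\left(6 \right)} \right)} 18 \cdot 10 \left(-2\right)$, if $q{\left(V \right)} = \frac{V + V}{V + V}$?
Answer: $-360$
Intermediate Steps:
$q{\left(V \right)} = 1$ ($q{\left(V \right)} = \frac{2 V}{2 V} = 2 V \frac{1}{2 V} = 1$)
$q{\left(u{\left(6 \right)} \right)} 18 \cdot 10 \left(-2\right) = 1 \cdot 18 \cdot 10 \left(-2\right) = 18 \left(-20\right) = -360$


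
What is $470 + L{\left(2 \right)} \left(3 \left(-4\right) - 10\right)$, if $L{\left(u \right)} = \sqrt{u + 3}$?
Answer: $470 - 22 \sqrt{5} \approx 420.81$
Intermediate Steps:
$L{\left(u \right)} = \sqrt{3 + u}$
$470 + L{\left(2 \right)} \left(3 \left(-4\right) - 10\right) = 470 + \sqrt{3 + 2} \left(3 \left(-4\right) - 10\right) = 470 + \sqrt{5} \left(-12 - 10\right) = 470 + \sqrt{5} \left(-22\right) = 470 - 22 \sqrt{5}$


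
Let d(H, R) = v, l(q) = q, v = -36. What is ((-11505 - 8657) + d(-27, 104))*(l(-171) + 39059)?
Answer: -785459824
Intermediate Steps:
d(H, R) = -36
((-11505 - 8657) + d(-27, 104))*(l(-171) + 39059) = ((-11505 - 8657) - 36)*(-171 + 39059) = (-20162 - 36)*38888 = -20198*38888 = -785459824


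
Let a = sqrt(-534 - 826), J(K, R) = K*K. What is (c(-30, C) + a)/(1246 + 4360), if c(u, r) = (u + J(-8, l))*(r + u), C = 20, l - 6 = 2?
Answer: -170/2803 + 2*I*sqrt(85)/2803 ≈ -0.060649 + 0.0065783*I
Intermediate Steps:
l = 8 (l = 6 + 2 = 8)
J(K, R) = K**2
c(u, r) = (64 + u)*(r + u) (c(u, r) = (u + (-8)**2)*(r + u) = (u + 64)*(r + u) = (64 + u)*(r + u))
a = 4*I*sqrt(85) (a = sqrt(-1360) = 4*I*sqrt(85) ≈ 36.878*I)
(c(-30, C) + a)/(1246 + 4360) = (((-30)**2 + 64*20 + 64*(-30) + 20*(-30)) + 4*I*sqrt(85))/(1246 + 4360) = ((900 + 1280 - 1920 - 600) + 4*I*sqrt(85))/5606 = (-340 + 4*I*sqrt(85))*(1/5606) = -170/2803 + 2*I*sqrt(85)/2803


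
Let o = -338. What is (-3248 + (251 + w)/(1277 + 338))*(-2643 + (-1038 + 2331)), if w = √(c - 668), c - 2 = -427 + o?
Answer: 1416222630/323 - 810*I*√159/323 ≈ 4.3846e+6 - 31.621*I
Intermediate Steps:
c = -763 (c = 2 + (-427 - 338) = 2 - 765 = -763)
w = 3*I*√159 (w = √(-763 - 668) = √(-1431) = 3*I*√159 ≈ 37.829*I)
(-3248 + (251 + w)/(1277 + 338))*(-2643 + (-1038 + 2331)) = (-3248 + (251 + 3*I*√159)/(1277 + 338))*(-2643 + (-1038 + 2331)) = (-3248 + (251 + 3*I*√159)/1615)*(-2643 + 1293) = (-3248 + (251 + 3*I*√159)*(1/1615))*(-1350) = (-3248 + (251/1615 + 3*I*√159/1615))*(-1350) = (-5245269/1615 + 3*I*√159/1615)*(-1350) = 1416222630/323 - 810*I*√159/323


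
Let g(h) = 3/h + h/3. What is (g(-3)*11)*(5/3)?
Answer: -110/3 ≈ -36.667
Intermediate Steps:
g(h) = 3/h + h/3 (g(h) = 3/h + h*(⅓) = 3/h + h/3)
(g(-3)*11)*(5/3) = ((3/(-3) + (⅓)*(-3))*11)*(5/3) = ((3*(-⅓) - 1)*11)*(5*(⅓)) = ((-1 - 1)*11)*(5/3) = -2*11*(5/3) = -22*5/3 = -110/3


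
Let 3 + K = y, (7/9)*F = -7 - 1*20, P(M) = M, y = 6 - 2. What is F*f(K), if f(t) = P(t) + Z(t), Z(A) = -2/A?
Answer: 243/7 ≈ 34.714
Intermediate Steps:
y = 4
F = -243/7 (F = 9*(-7 - 1*20)/7 = 9*(-7 - 20)/7 = (9/7)*(-27) = -243/7 ≈ -34.714)
K = 1 (K = -3 + 4 = 1)
f(t) = t - 2/t
F*f(K) = -243*(1 - 2/1)/7 = -243*(1 - 2*1)/7 = -243*(1 - 2)/7 = -243/7*(-1) = 243/7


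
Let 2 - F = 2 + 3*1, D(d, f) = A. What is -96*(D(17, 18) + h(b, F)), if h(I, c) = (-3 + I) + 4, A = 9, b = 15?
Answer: -2400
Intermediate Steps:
D(d, f) = 9
F = -3 (F = 2 - (2 + 3*1) = 2 - (2 + 3) = 2 - 1*5 = 2 - 5 = -3)
h(I, c) = 1 + I
-96*(D(17, 18) + h(b, F)) = -96*(9 + (1 + 15)) = -96*(9 + 16) = -96*25 = -2400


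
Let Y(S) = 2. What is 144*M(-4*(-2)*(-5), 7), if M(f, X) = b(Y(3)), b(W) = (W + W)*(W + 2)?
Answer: 2304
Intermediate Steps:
b(W) = 2*W*(2 + W) (b(W) = (2*W)*(2 + W) = 2*W*(2 + W))
M(f, X) = 16 (M(f, X) = 2*2*(2 + 2) = 2*2*4 = 16)
144*M(-4*(-2)*(-5), 7) = 144*16 = 2304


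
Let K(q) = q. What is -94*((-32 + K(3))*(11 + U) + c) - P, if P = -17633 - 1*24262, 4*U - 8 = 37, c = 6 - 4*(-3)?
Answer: 201713/2 ≈ 1.0086e+5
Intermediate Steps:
c = 18 (c = 6 + 12 = 18)
U = 45/4 (U = 2 + (1/4)*37 = 2 + 37/4 = 45/4 ≈ 11.250)
P = -41895 (P = -17633 - 24262 = -41895)
-94*((-32 + K(3))*(11 + U) + c) - P = -94*((-32 + 3)*(11 + 45/4) + 18) - 1*(-41895) = -94*(-29*89/4 + 18) + 41895 = -94*(-2581/4 + 18) + 41895 = -94*(-2509/4) + 41895 = 117923/2 + 41895 = 201713/2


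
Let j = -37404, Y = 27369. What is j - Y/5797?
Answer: -216858357/5797 ≈ -37409.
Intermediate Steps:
j - Y/5797 = -37404 - 27369/5797 = -216858357/5797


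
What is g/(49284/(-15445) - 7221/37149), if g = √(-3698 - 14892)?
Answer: -85735195*I*√110/22326203 ≈ -40.275*I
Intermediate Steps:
g = 13*I*√110 (g = √(-18590) = 13*I*√110 ≈ 136.35*I)
g/(49284/(-15445) - 7221/37149) = (13*I*√110)/(49284/(-15445) - 7221/37149) = (13*I*√110)/(49284*(-1/15445) - 7221*1/37149) = (13*I*√110)/(-49284/15445 - 83/427) = (13*I*√110)/(-22326203/6595015) = (13*I*√110)*(-6595015/22326203) = -85735195*I*√110/22326203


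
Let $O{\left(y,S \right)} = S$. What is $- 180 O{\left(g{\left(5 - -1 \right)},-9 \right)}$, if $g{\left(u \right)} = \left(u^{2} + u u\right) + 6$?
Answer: $1620$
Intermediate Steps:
$g{\left(u \right)} = 6 + 2 u^{2}$ ($g{\left(u \right)} = \left(u^{2} + u^{2}\right) + 6 = 2 u^{2} + 6 = 6 + 2 u^{2}$)
$- 180 O{\left(g{\left(5 - -1 \right)},-9 \right)} = \left(-180\right) \left(-9\right) = 1620$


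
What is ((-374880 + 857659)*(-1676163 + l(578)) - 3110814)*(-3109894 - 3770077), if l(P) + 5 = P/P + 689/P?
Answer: 3217966092465746848065/578 ≈ 5.5674e+18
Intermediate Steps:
l(P) = -4 + 689/P (l(P) = -5 + (P/P + 689/P) = -5 + (1 + 689/P) = -4 + 689/P)
((-374880 + 857659)*(-1676163 + l(578)) - 3110814)*(-3109894 - 3770077) = ((-374880 + 857659)*(-1676163 + (-4 + 689/578)) - 3110814)*(-3109894 - 3770077) = (482779*(-1676163 + (-4 + 689*(1/578))) - 3110814)*(-6879971) = (482779*(-1676163 + (-4 + 689/578)) - 3110814)*(-6879971) = (482779*(-1676163 - 1623/578) - 3110814)*(-6879971) = (482779*(-968823837/578) - 3110814)*(-6879971) = (-467727803203023/578 - 3110814)*(-6879971) = -467729601253515/578*(-6879971) = 3217966092465746848065/578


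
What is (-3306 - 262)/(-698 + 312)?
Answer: 1784/193 ≈ 9.2435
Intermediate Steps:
(-3306 - 262)/(-698 + 312) = -3568/(-386) = -3568*(-1/386) = 1784/193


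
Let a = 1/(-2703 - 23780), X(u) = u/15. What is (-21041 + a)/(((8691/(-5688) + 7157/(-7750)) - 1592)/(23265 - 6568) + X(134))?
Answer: -68356850503830636000/28711891527961787 ≈ -2380.8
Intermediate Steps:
X(u) = u/15 (X(u) = u*(1/15) = u/15)
a = -1/26483 (a = 1/(-26483) = -1/26483 ≈ -3.7760e-5)
(-21041 + a)/(((8691/(-5688) + 7157/(-7750)) - 1592)/(23265 - 6568) + X(134)) = (-21041 - 1/26483)/(((8691/(-5688) + 7157/(-7750)) - 1592)/(23265 - 6568) + (1/15)*134) = -557228804/(26483*(((8691*(-1/5688) + 7157*(-1/7750)) - 1592)/16697 + 134/15)) = -557228804/(26483*(((-2897/1896 - 7157/7750) - 1592)*(1/16697) + 134/15)) = -557228804/(26483*((-18010711/7347000 - 1592)*(1/16697) + 134/15)) = -557228804/(26483*(-11714434711/7347000*1/16697 + 134/15)) = -557228804/(26483*(-11714434711/122672859000 + 134/15)) = -557228804/(26483*1084163105689/122672859000) = -557228804/26483*122672859000/1084163105689 = -68356850503830636000/28711891527961787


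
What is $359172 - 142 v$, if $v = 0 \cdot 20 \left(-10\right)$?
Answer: $359172$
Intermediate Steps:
$v = 0$ ($v = 0 \left(-10\right) = 0$)
$359172 - 142 v = 359172 - 0 = 359172 + 0 = 359172$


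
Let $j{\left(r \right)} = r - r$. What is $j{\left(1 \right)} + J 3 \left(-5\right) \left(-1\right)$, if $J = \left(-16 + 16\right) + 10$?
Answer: $150$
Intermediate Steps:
$j{\left(r \right)} = 0$
$J = 10$ ($J = 0 + 10 = 10$)
$j{\left(1 \right)} + J 3 \left(-5\right) \left(-1\right) = 0 + 10 \cdot 3 \left(-5\right) \left(-1\right) = 0 + 10 \left(\left(-15\right) \left(-1\right)\right) = 0 + 10 \cdot 15 = 0 + 150 = 150$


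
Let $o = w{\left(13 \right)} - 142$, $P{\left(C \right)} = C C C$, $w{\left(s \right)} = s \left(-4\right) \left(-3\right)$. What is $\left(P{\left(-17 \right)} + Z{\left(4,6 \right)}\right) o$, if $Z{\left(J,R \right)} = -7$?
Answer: $-68880$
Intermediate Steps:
$w{\left(s \right)} = 12 s$ ($w{\left(s \right)} = - 4 s \left(-3\right) = 12 s$)
$P{\left(C \right)} = C^{3}$ ($P{\left(C \right)} = C^{2} C = C^{3}$)
$o = 14$ ($o = 12 \cdot 13 - 142 = 156 - 142 = 14$)
$\left(P{\left(-17 \right)} + Z{\left(4,6 \right)}\right) o = \left(\left(-17\right)^{3} - 7\right) 14 = \left(-4913 - 7\right) 14 = \left(-4920\right) 14 = -68880$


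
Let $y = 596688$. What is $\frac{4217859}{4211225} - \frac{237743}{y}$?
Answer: $\frac{1515556585817}{2512787422800} \approx 0.60314$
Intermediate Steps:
$\frac{4217859}{4211225} - \frac{237743}{y} = \frac{4217859}{4211225} - \frac{237743}{596688} = \frac{1515556585817}{2512787422800}$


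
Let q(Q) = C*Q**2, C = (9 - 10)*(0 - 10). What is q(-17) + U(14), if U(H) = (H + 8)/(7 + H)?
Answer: 60712/21 ≈ 2891.0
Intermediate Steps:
C = 10 (C = -1*(-10) = 10)
q(Q) = 10*Q**2
U(H) = (8 + H)/(7 + H)
q(-17) + U(14) = 10*(-17)**2 + (8 + 14)/(7 + 14) = 10*289 + 22/21 = 2890 + (1/21)*22 = 2890 + 22/21 = 60712/21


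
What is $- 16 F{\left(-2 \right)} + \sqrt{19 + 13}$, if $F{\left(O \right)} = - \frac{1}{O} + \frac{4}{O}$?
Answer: $24 + 4 \sqrt{2} \approx 29.657$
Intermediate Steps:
$F{\left(O \right)} = \frac{3}{O}$
$- 16 F{\left(-2 \right)} + \sqrt{19 + 13} = - 16 \frac{3}{-2} + \sqrt{19 + 13} = - 16 \cdot 3 \left(- \frac{1}{2}\right) + \sqrt{32} = \left(-16\right) \left(- \frac{3}{2}\right) + 4 \sqrt{2} = 24 + 4 \sqrt{2}$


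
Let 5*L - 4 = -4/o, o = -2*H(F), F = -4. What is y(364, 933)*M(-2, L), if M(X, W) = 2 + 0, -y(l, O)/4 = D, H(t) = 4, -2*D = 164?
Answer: 656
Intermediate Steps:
D = -82 (D = -½*164 = -82)
o = -8 (o = -2*4 = -8)
y(l, O) = 328 (y(l, O) = -4*(-82) = 328)
L = 9/10 (L = ⅘ + (-4/(-8))/5 = ⅘ + (-4*(-⅛))/5 = ⅘ + (⅕)*(½) = ⅘ + ⅒ = 9/10 ≈ 0.90000)
M(X, W) = 2
y(364, 933)*M(-2, L) = 328*2 = 656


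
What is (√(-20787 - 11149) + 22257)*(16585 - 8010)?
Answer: 190853775 + 68600*I*√499 ≈ 1.9085e+8 + 1.5324e+6*I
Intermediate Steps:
(√(-20787 - 11149) + 22257)*(16585 - 8010) = (√(-31936) + 22257)*8575 = (8*I*√499 + 22257)*8575 = (22257 + 8*I*√499)*8575 = 190853775 + 68600*I*√499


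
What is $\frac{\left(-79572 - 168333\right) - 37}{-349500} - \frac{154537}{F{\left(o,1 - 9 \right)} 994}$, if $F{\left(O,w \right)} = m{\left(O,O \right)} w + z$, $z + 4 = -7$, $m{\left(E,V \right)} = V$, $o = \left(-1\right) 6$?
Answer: $- \frac{5611483828}{1606738875} \approx -3.4925$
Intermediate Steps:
$o = -6$
$z = -11$ ($z = -4 - 7 = -11$)
$F{\left(O,w \right)} = -11 + O w$ ($F{\left(O,w \right)} = O w - 11 = -11 + O w$)
$\frac{\left(-79572 - 168333\right) - 37}{-349500} - \frac{154537}{F{\left(o,1 - 9 \right)} 994} = \frac{\left(-79572 - 168333\right) - 37}{-349500} - \frac{154537}{\left(-11 - 6 \left(1 - 9\right)\right) 994} = \left(-247905 - 37\right) \left(- \frac{1}{349500}\right) - \frac{154537}{\left(-11 - 6 \left(1 - 9\right)\right) 994} = \left(-247942\right) \left(- \frac{1}{349500}\right) - \frac{154537}{\left(-11 - -48\right) 994} = \frac{123971}{174750} - \frac{154537}{\left(-11 + 48\right) 994} = \frac{123971}{174750} - \frac{154537}{37 \cdot 994} = \frac{123971}{174750} - \frac{154537}{36778} = - \frac{5611483828}{1606738875}$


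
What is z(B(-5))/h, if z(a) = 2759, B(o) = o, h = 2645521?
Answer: 2759/2645521 ≈ 0.0010429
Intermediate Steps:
z(B(-5))/h = 2759/2645521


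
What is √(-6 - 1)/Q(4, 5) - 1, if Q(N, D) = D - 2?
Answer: -1 + I*√7/3 ≈ -1.0 + 0.88192*I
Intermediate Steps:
Q(N, D) = -2 + D
√(-6 - 1)/Q(4, 5) - 1 = √(-6 - 1)/(-2 + 5) - 1 = √(-7)/3 - 1 = (I*√7)*(⅓) - 1 = I*√7/3 - 1 = -1 + I*√7/3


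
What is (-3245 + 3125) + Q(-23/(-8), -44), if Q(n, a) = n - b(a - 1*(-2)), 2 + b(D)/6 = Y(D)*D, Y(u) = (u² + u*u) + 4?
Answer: 7119671/8 ≈ 8.8996e+5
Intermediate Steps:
Y(u) = 4 + 2*u² (Y(u) = (u² + u²) + 4 = 2*u² + 4 = 4 + 2*u²)
b(D) = -12 + 6*D*(4 + 2*D²) (b(D) = -12 + 6*((4 + 2*D²)*D) = -12 + 6*(D*(4 + 2*D²)) = -12 + 6*D*(4 + 2*D²))
Q(n, a) = 12 + n - 12*(2 + a)*(2 + (2 + a)²) (Q(n, a) = n - (-12 + 12*(a - 1*(-2))*(2 + (a - 1*(-2))²)) = n - (-12 + 12*(a + 2)*(2 + (a + 2)²)) = n - (-12 + 12*(2 + a)*(2 + (2 + a)²)) = n + (12 - 12*(2 + a)*(2 + (2 + a)²)) = 12 + n - 12*(2 + a)*(2 + (2 + a)²))
(-3245 + 3125) + Q(-23/(-8), -44) = (-3245 + 3125) + (12 - 23/(-8) - 12*(2 - 44)*(2 + (2 - 44)²)) = -120 + (12 - 23*(-⅛) - 12*(-42)*(2 + (-42)²)) = -120 + (12 + 23/8 - 12*(-42)*(2 + 1764)) = -120 + (12 + 23/8 - 12*(-42)*1766) = -120 + (12 + 23/8 + 890064) = -120 + 7120631/8 = 7119671/8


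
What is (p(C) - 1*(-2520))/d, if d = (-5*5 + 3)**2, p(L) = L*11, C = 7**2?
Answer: 3059/484 ≈ 6.3203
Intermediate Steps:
C = 49
p(L) = 11*L
d = 484 (d = (-25 + 3)**2 = (-22)**2 = 484)
(p(C) - 1*(-2520))/d = (11*49 - 1*(-2520))/484 = (539 + 2520)*(1/484) = 3059*(1/484) = 3059/484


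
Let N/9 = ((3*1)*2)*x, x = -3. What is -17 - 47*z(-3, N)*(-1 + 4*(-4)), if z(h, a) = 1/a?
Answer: -3553/162 ≈ -21.932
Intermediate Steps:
N = -162 (N = 9*(((3*1)*2)*(-3)) = 9*((3*2)*(-3)) = 9*(6*(-3)) = 9*(-18) = -162)
-17 - 47*z(-3, N)*(-1 + 4*(-4)) = -17 - 47*(-1 + 4*(-4))/(-162) = -17 - (-47)*(-1 - 16)/162 = -17 - (-47)*(-17)/162 = -17 - 47*17/162 = -17 - 799/162 = -3553/162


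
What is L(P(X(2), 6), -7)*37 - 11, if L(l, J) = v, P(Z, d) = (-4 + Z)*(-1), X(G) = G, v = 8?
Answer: 285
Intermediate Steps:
P(Z, d) = 4 - Z
L(l, J) = 8
L(P(X(2), 6), -7)*37 - 11 = 8*37 - 11 = 296 - 11 = 285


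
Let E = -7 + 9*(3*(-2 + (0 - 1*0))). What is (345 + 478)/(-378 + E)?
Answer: -823/439 ≈ -1.8747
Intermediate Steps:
E = -61 (E = -7 + 9*(3*(-2 + (0 + 0))) = -7 + 9*(3*(-2 + 0)) = -7 + 9*(3*(-2)) = -7 + 9*(-6) = -7 - 54 = -61)
(345 + 478)/(-378 + E) = (345 + 478)/(-378 - 61) = 823/(-439) = 823*(-1/439) = -823/439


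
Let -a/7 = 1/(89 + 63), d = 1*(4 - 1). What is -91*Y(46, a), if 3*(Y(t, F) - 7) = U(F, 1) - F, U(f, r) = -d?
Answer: -249613/456 ≈ -547.40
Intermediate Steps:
d = 3 (d = 1*3 = 3)
a = -7/152 (a = -7/(89 + 63) = -7/152 ≈ -0.046053)
U(f, r) = -3 (U(f, r) = -1*3 = -3)
Y(t, F) = 6 - F/3 (Y(t, F) = 7 + (-3 - F)/3 = 7 + (-1 - F/3) = 6 - F/3)
-91*Y(46, a) = -91*(6 - 1/3*(-7/152)) = -91*(6 + 7/456) = -91*2743/456 = -249613/456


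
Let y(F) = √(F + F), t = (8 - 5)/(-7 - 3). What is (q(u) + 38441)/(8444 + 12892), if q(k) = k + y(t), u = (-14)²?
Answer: 12879/7112 + I*√15/106680 ≈ 1.8109 + 3.6305e-5*I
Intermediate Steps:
u = 196
t = -3/10 (t = 3/(-10) = 3*(-⅒) = -3/10 ≈ -0.30000)
y(F) = √2*√F (y(F) = √(2*F) = √2*√F)
q(k) = k + I*√15/5 (q(k) = k + √2*√(-3/10) = k + √2*(I*√30/10) = k + I*√15/5)
(q(u) + 38441)/(8444 + 12892) = ((196 + I*√15/5) + 38441)/(8444 + 12892) = (38637 + I*√15/5)/21336 = (38637 + I*√15/5)*(1/21336) = 12879/7112 + I*√15/106680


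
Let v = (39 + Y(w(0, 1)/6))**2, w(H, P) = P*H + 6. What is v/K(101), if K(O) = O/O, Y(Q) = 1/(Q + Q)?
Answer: 6241/4 ≈ 1560.3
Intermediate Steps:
w(H, P) = 6 + H*P (w(H, P) = H*P + 6 = 6 + H*P)
Y(Q) = 1/(2*Q)
K(O) = 1
v = 6241/4 (v = (39 + 1/(2*(((6 + 0*1)/6))))**2 = (39 + 1/(2*(((6 + 0)*(1/6)))))**2 = (39 + 1/(2*((6*(1/6)))))**2 = (39 + (1/2)/1)**2 = (39 + (1/2)*1)**2 = (39 + 1/2)**2 = (79/2)**2 = 6241/4 ≈ 1560.3)
v/K(101) = (6241/4)/1 = (6241/4)*1 = 6241/4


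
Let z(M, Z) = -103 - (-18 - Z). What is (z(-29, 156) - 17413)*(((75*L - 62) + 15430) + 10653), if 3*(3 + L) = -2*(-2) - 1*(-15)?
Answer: -455591682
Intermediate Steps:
L = 10/3 (L = -3 + (-2*(-2) - 1*(-15))/3 = -3 + (4 + 15)/3 = -3 + (⅓)*19 = -3 + 19/3 = 10/3 ≈ 3.3333)
z(M, Z) = -85 + Z (z(M, Z) = -103 + (18 + Z) = -85 + Z)
(z(-29, 156) - 17413)*(((75*L - 62) + 15430) + 10653) = ((-85 + 156) - 17413)*(((75*(10/3) - 62) + 15430) + 10653) = (71 - 17413)*(((250 - 62) + 15430) + 10653) = -17342*((188 + 15430) + 10653) = -17342*(15618 + 10653) = -17342*26271 = -455591682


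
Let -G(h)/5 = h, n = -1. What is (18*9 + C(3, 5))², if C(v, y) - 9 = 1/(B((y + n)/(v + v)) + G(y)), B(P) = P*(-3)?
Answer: 21307456/729 ≈ 29228.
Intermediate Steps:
G(h) = -5*h
B(P) = -3*P
C(v, y) = 9 + 1/(-5*y - 3*(-1 + y)/(2*v)) (C(v, y) = 9 + 1/(-3*(y - 1)/(v + v) - 5*y) = 9 + 1/(-3*(-1 + y)/(2*v) - 5*y) = 9 + 1/(-5*y - 3*(-1 + y)/(2*v)))
(18*9 + C(3, 5))² = (18*9 + (-27 + 27*5 - 2*3*(1 - 45*5))/(-3 + 3*5 + 10*3*5))² = (162 + (-27 + 135 - 2*3*(1 - 225))/(-3 + 15 + 150))² = (162 + (-27 + 135 - 2*3*(-224))/162)² = (162 + (-27 + 135 + 1344)/162)² = (162 + (1/162)*1452)² = (162 + 242/27)² = (4616/27)² = 21307456/729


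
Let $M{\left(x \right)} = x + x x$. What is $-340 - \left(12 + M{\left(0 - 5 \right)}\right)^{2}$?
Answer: $-1364$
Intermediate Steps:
$M{\left(x \right)} = x + x^{2}$
$-340 - \left(12 + M{\left(0 - 5 \right)}\right)^{2} = -340 - \left(12 + \left(0 - 5\right) \left(1 + \left(0 - 5\right)\right)\right)^{2} = -340 - \left(12 - 5 \left(1 - 5\right)\right)^{2} = -340 - \left(12 - -20\right)^{2} = -340 - \left(12 + 20\right)^{2} = -340 - 32^{2} = -340 - 1024 = -1364$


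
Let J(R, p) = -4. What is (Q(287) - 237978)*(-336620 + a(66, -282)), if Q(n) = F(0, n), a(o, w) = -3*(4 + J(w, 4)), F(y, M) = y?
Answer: 80108154360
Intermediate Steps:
a(o, w) = 0 (a(o, w) = -3*(4 - 4) = -3*0 = 0)
Q(n) = 0
(Q(287) - 237978)*(-336620 + a(66, -282)) = (0 - 237978)*(-336620 + 0) = -237978*(-336620) = 80108154360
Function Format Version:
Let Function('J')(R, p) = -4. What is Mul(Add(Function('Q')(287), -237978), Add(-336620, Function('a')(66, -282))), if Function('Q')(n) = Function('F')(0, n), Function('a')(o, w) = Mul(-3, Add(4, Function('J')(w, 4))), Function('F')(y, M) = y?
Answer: 80108154360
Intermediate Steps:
Function('a')(o, w) = 0 (Function('a')(o, w) = Mul(-3, Add(4, -4)) = Mul(-3, 0) = 0)
Function('Q')(n) = 0
Mul(Add(Function('Q')(287), -237978), Add(-336620, Function('a')(66, -282))) = Mul(Add(0, -237978), Add(-336620, 0)) = Mul(-237978, -336620) = 80108154360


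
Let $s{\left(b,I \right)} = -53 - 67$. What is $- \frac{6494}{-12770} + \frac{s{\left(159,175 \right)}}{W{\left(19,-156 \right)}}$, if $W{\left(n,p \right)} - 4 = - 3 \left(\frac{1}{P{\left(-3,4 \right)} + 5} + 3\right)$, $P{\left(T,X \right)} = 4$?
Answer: $\frac{293819}{12770} \approx 23.009$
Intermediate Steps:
$s{\left(b,I \right)} = -120$
$W{\left(n,p \right)} = - \frac{16}{3}$ ($W{\left(n,p \right)} = 4 - 3 \left(\frac{1}{4 + 5} + 3\right) = 4 - 3 \left(\frac{1}{9} + 3\right) = 4 - \frac{28}{3} = - \frac{16}{3}$)
$- \frac{6494}{-12770} + \frac{s{\left(159,175 \right)}}{W{\left(19,-156 \right)}} = - \frac{6494}{-12770} - \frac{120}{- \frac{16}{3}} = \left(-6494\right) \left(- \frac{1}{12770}\right) - - \frac{45}{2} = \frac{3247}{6385} + \frac{45}{2} = \frac{293819}{12770}$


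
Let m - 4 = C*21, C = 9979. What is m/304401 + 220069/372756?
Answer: 48368363099/37822433052 ≈ 1.2788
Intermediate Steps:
m = 209563 (m = 4 + 9979*21 = 4 + 209559 = 209563)
m/304401 + 220069/372756 = 209563/304401 + 220069/372756 = 48368363099/37822433052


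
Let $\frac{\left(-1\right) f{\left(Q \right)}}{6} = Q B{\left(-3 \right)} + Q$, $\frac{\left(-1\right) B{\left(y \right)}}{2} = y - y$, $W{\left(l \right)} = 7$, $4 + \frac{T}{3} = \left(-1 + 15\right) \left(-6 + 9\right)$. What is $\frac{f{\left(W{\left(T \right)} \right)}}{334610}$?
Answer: $- \frac{21}{167305} \approx -0.00012552$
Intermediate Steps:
$T = 114$ ($T = -12 + 3 \left(-1 + 15\right) \left(-6 + 9\right) = -12 + 3 \cdot 14 \cdot 3 = -12 + 3 \cdot 42 = -12 + 126 = 114$)
$B{\left(y \right)} = 0$ ($B{\left(y \right)} = - 2 \left(y - y\right) = \left(-2\right) 0 = 0$)
$f{\left(Q \right)} = - 6 Q$ ($f{\left(Q \right)} = - 6 \left(Q 0 + Q\right) = - 6 \left(0 + Q\right) = - 6 Q$)
$\frac{f{\left(W{\left(T \right)} \right)}}{334610} = \frac{\left(-6\right) 7}{334610} = \left(-42\right) \frac{1}{334610} = - \frac{21}{167305}$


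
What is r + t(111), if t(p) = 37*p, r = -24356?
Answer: -20249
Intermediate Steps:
r + t(111) = -24356 + 37*111 = -24356 + 4107 = -20249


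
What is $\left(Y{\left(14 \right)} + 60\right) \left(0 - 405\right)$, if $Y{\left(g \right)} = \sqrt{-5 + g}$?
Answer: $-25515$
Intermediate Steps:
$\left(Y{\left(14 \right)} + 60\right) \left(0 - 405\right) = \left(\sqrt{-5 + 14} + 60\right) \left(0 - 405\right) = \left(\sqrt{9} + 60\right) \left(-405\right) = \left(3 + 60\right) \left(-405\right) = 63 \left(-405\right) = -25515$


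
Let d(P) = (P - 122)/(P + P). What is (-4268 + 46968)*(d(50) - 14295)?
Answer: -610427244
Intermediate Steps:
d(P) = (-122 + P)/(2*P) (d(P) = (-122 + P)/((2*P)) = (-122 + P)*(1/(2*P)) = (-122 + P)/(2*P))
(-4268 + 46968)*(d(50) - 14295) = (-4268 + 46968)*((½)*(-122 + 50)/50 - 14295) = 42700*((½)*(1/50)*(-72) - 14295) = 42700*(-18/25 - 14295) = 42700*(-357393/25) = -610427244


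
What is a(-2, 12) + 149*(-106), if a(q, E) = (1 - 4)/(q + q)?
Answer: -63173/4 ≈ -15793.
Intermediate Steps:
a(q, E) = -3/(2*q) (a(q, E) = -3*1/(2*q) = -3/(2*q))
a(-2, 12) + 149*(-106) = -3/2/(-2) + 149*(-106) = -3/2*(-1/2) - 15794 = 3/4 - 15794 = -63173/4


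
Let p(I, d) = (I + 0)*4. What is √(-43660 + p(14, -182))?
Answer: 2*I*√10901 ≈ 208.82*I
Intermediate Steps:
p(I, d) = 4*I (p(I, d) = I*4 = 4*I)
√(-43660 + p(14, -182)) = √(-43660 + 4*14) = √(-43660 + 56) = √(-43604) = 2*I*√10901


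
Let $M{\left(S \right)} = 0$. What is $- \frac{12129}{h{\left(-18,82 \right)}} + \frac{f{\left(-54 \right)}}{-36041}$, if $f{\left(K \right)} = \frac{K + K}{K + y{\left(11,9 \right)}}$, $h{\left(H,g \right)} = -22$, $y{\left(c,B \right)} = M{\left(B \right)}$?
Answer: $\frac{437141245}{792902} \approx 551.32$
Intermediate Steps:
$y{\left(c,B \right)} = 0$
$f{\left(K \right)} = 2$ ($f{\left(K \right)} = \frac{K + K}{K + 0} = \frac{2 K}{K} = 2$)
$- \frac{12129}{h{\left(-18,82 \right)}} + \frac{f{\left(-54 \right)}}{-36041} = - \frac{12129}{-22} + \frac{2}{-36041} = \left(-12129\right) \left(- \frac{1}{22}\right) + 2 \left(- \frac{1}{36041}\right) = \frac{12129}{22} - \frac{2}{36041} = \frac{437141245}{792902}$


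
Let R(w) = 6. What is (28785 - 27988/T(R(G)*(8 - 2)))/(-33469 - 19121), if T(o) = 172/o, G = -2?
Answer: -328621/753790 ≈ -0.43596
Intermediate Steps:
(28785 - 27988/T(R(G)*(8 - 2)))/(-33469 - 19121) = (28785 - 27988/(172/((6*(8 - 2)))))/(-33469 - 19121) = (28785 - 27988/(172/((6*6))))/(-52590) = (28785 - 27988/(172/36))*(-1/52590) = (28785 - 27988/(172*(1/36)))*(-1/52590) = (28785 - 27988/43/9)*(-1/52590) = (28785 - 27988*9/43)*(-1/52590) = (28785 - 251892/43)*(-1/52590) = (985863/43)*(-1/52590) = -328621/753790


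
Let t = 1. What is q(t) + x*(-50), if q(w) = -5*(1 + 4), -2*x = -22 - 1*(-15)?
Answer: -200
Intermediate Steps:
x = 7/2 (x = -(-22 - 1*(-15))/2 = -(-22 + 15)/2 = -½*(-7) = 7/2 ≈ 3.5000)
q(w) = -25 (q(w) = -5*5 = -25)
q(t) + x*(-50) = -25 + (7/2)*(-50) = -25 - 175 = -200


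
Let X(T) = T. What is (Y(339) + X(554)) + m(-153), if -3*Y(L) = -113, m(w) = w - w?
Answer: 1775/3 ≈ 591.67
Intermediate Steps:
m(w) = 0
Y(L) = 113/3 (Y(L) = -⅓*(-113) = 113/3)
(Y(339) + X(554)) + m(-153) = (113/3 + 554) + 0 = 1775/3 + 0 = 1775/3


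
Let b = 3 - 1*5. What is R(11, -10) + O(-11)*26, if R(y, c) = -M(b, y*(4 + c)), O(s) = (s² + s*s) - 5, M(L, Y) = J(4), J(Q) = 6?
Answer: 6156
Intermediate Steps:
b = -2 (b = 3 - 5 = -2)
M(L, Y) = 6
O(s) = -5 + 2*s² (O(s) = (s² + s²) - 5 = 2*s² - 5 = -5 + 2*s²)
R(y, c) = -6 (R(y, c) = -1*6 = -6)
R(11, -10) + O(-11)*26 = -6 + (-5 + 2*(-11)²)*26 = -6 + (-5 + 2*121)*26 = -6 + (-5 + 242)*26 = -6 + 237*26 = -6 + 6162 = 6156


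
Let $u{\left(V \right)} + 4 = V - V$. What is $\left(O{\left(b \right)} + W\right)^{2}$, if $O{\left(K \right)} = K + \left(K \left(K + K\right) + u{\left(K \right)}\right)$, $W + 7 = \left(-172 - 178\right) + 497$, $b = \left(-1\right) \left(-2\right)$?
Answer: $21316$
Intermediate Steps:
$u{\left(V \right)} = -4$ ($u{\left(V \right)} = -4 + \left(V - V\right) = -4 + 0 = -4$)
$b = 2$
$W = 140$ ($W = -7 + \left(\left(-172 - 178\right) + 497\right) = -7 + \left(-350 + 497\right) = -7 + 147 = 140$)
$O{\left(K \right)} = -4 + K + 2 K^{2}$ ($O{\left(K \right)} = K + \left(K \left(K + K\right) - 4\right) = K + \left(K 2 K - 4\right) = K + \left(2 K^{2} - 4\right) = K + \left(-4 + 2 K^{2}\right) = -4 + K + 2 K^{2}$)
$\left(O{\left(b \right)} + W\right)^{2} = \left(\left(-4 + 2 + 2 \cdot 2^{2}\right) + 140\right)^{2} = \left(\left(-4 + 2 + 2 \cdot 4\right) + 140\right)^{2} = \left(\left(-4 + 2 + 8\right) + 140\right)^{2} = \left(6 + 140\right)^{2} = 146^{2} = 21316$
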